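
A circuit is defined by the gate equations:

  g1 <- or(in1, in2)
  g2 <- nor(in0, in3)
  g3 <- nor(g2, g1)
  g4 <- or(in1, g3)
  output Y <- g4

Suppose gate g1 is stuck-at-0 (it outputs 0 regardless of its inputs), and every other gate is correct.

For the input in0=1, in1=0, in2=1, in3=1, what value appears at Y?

Propagate with g1 forced: g1=0 [stuck-at-0], g2=0, g3=1, g4=1.
So Y = 1. (Without the fault it would be 0.)

1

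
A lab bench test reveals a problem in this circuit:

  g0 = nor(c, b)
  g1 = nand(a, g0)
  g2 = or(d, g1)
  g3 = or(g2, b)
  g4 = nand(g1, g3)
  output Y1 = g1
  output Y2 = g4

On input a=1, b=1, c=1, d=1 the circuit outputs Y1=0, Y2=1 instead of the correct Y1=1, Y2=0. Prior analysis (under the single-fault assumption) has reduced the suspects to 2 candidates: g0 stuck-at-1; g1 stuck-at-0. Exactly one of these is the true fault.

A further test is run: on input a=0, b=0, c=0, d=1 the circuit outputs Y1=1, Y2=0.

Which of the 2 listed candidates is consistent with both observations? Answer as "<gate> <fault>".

g0 stuck-at-1

Evaluate each candidate on input a=0, b=0, c=0, d=1:
  g0 stuck-at-1: g0=1 [stuck-at-1], g1=1, g2=1, g3=1, g4=0 → Y1=1, Y2=0 — matches
  g1 stuck-at-0: g0=1, g1=0 [stuck-at-0], g2=1, g3=1, g4=1 → Y1=0, Y2=1 — eliminated
Only g0 stuck-at-1 reproduces the observed Y1=1, Y2=0.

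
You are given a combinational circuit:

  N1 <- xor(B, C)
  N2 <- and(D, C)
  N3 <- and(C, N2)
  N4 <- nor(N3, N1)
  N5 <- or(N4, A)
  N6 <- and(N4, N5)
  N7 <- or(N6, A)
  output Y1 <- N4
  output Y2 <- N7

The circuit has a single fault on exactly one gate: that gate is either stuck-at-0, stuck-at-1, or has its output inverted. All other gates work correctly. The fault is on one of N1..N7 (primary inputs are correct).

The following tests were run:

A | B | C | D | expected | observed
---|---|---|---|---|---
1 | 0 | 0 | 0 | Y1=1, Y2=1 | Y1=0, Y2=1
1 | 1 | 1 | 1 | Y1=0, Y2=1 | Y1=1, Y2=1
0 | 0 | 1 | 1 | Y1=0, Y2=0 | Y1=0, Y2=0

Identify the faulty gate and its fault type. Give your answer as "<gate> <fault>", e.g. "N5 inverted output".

N3 inverted output

Fault-free values for test 1 (A=1, B=0, C=0, D=0): N1=0, N2=0, N3=0, N4=1, N5=1, N6=1, N7=1, giving Y1=1, Y2=1. Observed Y1=0, Y2=1.
Test 1: faults giving observed Y1=0, Y2=1 are {N1 stuck-at-1, N1 inverted output, N3 stuck-at-1, N3 inverted output, N4 stuck-at-0, N4 inverted output}.
Test 2 (A=1, B=1, C=1, D=1): fault-free N1=0, N2=1, N3=1, N4=0, N5=1, N6=0, N7=1 → Y1=0, Y2=1; observed Y1=1, Y2=1. Eliminates N1 stuck-at-1, N1 inverted output, N3 stuck-at-1, N4 stuck-at-0.
Test 3 (A=0, B=0, C=1, D=1): fault-free N1=1, N2=1, N3=1, N4=0, N5=0, N6=0, N7=0 → Y1=0, Y2=0; observed Y1=0, Y2=0. Eliminates N4 inverted output.
Only N3 inverted output is consistent with every test.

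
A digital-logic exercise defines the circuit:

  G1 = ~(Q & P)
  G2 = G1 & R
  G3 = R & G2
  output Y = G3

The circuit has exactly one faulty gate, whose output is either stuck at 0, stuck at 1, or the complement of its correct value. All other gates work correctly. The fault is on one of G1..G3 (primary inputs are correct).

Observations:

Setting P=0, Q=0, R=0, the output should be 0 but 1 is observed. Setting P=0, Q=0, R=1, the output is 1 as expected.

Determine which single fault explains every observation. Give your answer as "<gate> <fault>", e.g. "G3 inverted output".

G3 stuck-at-1

Fault-free values for test 1 (P=0, Q=0, R=0): G1=1, G2=0, G3=0, giving Y=0. Observed 1.
Test 1: faults giving observed 1 are {G3 stuck-at-1, G3 inverted output}.
Test 2 (P=0, Q=0, R=1): fault-free G1=1, G2=1, G3=1 → 1; observed 1. Eliminates G3 inverted output.
Only G3 stuck-at-1 is consistent with every test.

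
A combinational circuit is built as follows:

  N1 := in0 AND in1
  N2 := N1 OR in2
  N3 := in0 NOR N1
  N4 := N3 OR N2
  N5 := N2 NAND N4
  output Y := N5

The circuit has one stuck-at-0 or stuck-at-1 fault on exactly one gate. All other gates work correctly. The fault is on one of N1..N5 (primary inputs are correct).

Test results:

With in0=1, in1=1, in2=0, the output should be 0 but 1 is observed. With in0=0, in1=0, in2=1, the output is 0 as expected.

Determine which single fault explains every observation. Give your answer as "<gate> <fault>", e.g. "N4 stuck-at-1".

N1 stuck-at-0

Fault-free values for test 1 (in0=1, in1=1, in2=0): N1=1, N2=1, N3=0, N4=1, N5=0, giving Y=0. Observed 1.
Test 1: faults giving observed 1 are {N1 stuck-at-0, N2 stuck-at-0, N4 stuck-at-0, N5 stuck-at-1}.
Test 2 (in0=0, in1=0, in2=1): fault-free N1=0, N2=1, N3=1, N4=1, N5=0 → 0; observed 0. Eliminates N2 stuck-at-0, N4 stuck-at-0, N5 stuck-at-1.
Only N1 stuck-at-0 is consistent with every test.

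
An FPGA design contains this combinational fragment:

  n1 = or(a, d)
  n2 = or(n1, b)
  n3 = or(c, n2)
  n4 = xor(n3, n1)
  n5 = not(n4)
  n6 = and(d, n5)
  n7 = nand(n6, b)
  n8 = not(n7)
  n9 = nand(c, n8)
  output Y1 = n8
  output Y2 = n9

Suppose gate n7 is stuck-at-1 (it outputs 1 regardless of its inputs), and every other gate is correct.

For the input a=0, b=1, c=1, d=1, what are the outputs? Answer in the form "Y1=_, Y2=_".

Y1=0, Y2=1

Propagate with n7 forced: n1=1, n2=1, n3=1, n4=0, n5=1, n6=1, n7=1 [stuck-at-1], n8=0, n9=1.
So the outputs are Y1=0, Y2=1. (Without the fault they would be Y1=1, Y2=0.)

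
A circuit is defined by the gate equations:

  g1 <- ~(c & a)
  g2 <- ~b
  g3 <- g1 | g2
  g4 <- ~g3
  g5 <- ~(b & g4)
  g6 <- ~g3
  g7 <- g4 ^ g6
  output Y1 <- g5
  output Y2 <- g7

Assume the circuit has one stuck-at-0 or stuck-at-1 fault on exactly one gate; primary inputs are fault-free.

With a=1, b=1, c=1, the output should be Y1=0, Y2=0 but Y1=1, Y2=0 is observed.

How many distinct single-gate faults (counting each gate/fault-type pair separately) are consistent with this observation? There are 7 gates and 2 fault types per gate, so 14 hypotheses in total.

4

Fault-free: g1=0, g2=0, g3=0, g4=1, g5=0, g6=1, g7=0 → Y1=0, Y2=0. Observed Y1=1, Y2=0.
  g1 stuck-at-0: output Y1=0, Y2=0 ✗
  g1 stuck-at-1: output Y1=1, Y2=0 ✓
  g2 stuck-at-0: output Y1=0, Y2=0 ✗
  g2 stuck-at-1: output Y1=1, Y2=0 ✓
  g3 stuck-at-0: output Y1=0, Y2=0 ✗
  g3 stuck-at-1: output Y1=1, Y2=0 ✓
  g4 stuck-at-0: output Y1=1, Y2=1 ✗
  g4 stuck-at-1: output Y1=0, Y2=0 ✗
  g5 stuck-at-0: output Y1=0, Y2=0 ✗
  g5 stuck-at-1: output Y1=1, Y2=0 ✓
  g6 stuck-at-0: output Y1=0, Y2=1 ✗
  g6 stuck-at-1: output Y1=0, Y2=0 ✗
  g7 stuck-at-0: output Y1=0, Y2=0 ✗
  g7 stuck-at-1: output Y1=0, Y2=1 ✗
Consistent faults: {g1 stuck-at-1, g2 stuck-at-1, g3 stuck-at-1, g5 stuck-at-1} — 4 in all.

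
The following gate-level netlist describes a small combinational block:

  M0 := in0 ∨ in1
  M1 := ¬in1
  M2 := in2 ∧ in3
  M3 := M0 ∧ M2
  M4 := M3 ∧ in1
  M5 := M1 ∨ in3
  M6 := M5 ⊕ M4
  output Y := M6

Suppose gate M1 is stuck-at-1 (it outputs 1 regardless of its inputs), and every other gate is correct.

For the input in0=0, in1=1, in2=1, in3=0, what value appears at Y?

1

Propagate with M1 forced: M0=1, M1=1 [stuck-at-1], M2=0, M3=0, M4=0, M5=1, M6=1.
So Y = 1. (Without the fault it would be 0.)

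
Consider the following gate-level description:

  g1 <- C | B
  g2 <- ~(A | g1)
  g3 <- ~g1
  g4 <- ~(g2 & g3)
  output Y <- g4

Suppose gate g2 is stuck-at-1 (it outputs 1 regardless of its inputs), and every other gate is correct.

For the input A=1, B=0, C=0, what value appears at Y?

Propagate with g2 forced: g1=0, g2=1 [stuck-at-1], g3=1, g4=0.
So Y = 0. (Without the fault it would be 1.)

0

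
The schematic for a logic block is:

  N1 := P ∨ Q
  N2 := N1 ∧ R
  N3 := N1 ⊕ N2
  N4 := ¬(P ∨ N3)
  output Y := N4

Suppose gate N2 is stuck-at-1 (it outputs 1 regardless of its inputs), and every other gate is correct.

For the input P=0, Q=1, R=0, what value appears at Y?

1

Propagate with N2 forced: N1=1, N2=1 [stuck-at-1], N3=0, N4=1.
So Y = 1. (Without the fault it would be 0.)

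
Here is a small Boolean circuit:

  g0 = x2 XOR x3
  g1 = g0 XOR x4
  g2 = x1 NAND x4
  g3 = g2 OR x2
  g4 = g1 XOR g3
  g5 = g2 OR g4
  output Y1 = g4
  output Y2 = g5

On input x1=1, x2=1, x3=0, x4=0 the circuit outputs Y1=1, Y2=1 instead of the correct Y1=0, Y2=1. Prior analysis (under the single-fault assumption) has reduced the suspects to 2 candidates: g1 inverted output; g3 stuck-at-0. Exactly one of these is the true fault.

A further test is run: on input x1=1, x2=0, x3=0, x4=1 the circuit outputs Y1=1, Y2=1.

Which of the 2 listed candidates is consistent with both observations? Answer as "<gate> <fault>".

g3 stuck-at-0

Evaluate each candidate on input x1=1, x2=0, x3=0, x4=1:
  g1 inverted output: g0=0, g1=0 [inverted output], g2=0, g3=0, g4=0, g5=0 → Y1=0, Y2=0 — eliminated
  g3 stuck-at-0: g0=0, g1=1, g2=0, g3=0 [stuck-at-0], g4=1, g5=1 → Y1=1, Y2=1 — matches
Only g3 stuck-at-0 reproduces the observed Y1=1, Y2=1.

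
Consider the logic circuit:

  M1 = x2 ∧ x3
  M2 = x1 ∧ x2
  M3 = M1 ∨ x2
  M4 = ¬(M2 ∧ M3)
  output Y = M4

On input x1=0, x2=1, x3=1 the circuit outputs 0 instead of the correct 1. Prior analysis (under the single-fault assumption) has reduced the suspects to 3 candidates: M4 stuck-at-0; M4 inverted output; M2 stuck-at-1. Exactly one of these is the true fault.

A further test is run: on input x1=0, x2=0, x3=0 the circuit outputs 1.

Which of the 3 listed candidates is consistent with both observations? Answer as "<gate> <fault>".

M2 stuck-at-1

Evaluate each candidate on input x1=0, x2=0, x3=0:
  M4 stuck-at-0: M1=0, M2=0, M3=0, M4=0 [stuck-at-0] → 0 — eliminated
  M4 inverted output: M1=0, M2=0, M3=0, M4=0 [inverted output] → 0 — eliminated
  M2 stuck-at-1: M1=0, M2=1 [stuck-at-1], M3=0, M4=1 → 1 — matches
Only M2 stuck-at-1 reproduces the observed 1.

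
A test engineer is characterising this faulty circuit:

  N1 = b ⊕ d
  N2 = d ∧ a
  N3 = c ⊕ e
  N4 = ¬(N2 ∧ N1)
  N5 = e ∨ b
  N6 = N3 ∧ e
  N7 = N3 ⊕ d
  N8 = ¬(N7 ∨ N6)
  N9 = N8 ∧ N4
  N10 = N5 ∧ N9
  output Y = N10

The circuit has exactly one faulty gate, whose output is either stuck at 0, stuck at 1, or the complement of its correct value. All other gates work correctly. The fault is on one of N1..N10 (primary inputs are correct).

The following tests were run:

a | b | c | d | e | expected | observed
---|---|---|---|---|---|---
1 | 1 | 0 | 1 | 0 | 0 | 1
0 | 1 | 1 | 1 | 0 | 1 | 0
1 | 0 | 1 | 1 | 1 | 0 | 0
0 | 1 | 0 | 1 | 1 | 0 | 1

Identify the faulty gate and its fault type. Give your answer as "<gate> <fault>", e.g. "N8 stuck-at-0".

Fault-free values for test 1 (a=1, b=1, c=0, d=1, e=0): N1=0, N2=1, N3=0, N4=1, N5=1, N6=0, N7=1, N8=0, N9=0, N10=0, giving Y=0. Observed 1.
Test 1: faults giving observed 1 are {N3 stuck-at-1, N3 inverted output, N7 stuck-at-0, N7 inverted output, N8 stuck-at-1, N8 inverted output, N9 stuck-at-1, N9 inverted output, N10 stuck-at-1, N10 inverted output}.
Test 2 (a=0, b=1, c=1, d=1, e=0): fault-free N1=0, N2=0, N3=1, N4=1, N5=1, N6=0, N7=0, N8=1, N9=1, N10=1 → 1; observed 0. Eliminates N3 stuck-at-1, N7 stuck-at-0, N8 stuck-at-1, N9 stuck-at-1, N10 stuck-at-1.
Test 3 (a=1, b=0, c=1, d=1, e=1): fault-free N1=1, N2=1, N3=0, N4=0, N5=1, N6=0, N7=1, N8=0, N9=0, N10=0 → 0; observed 0. Eliminates N9 inverted output, N10 inverted output.
Test 4 (a=0, b=1, c=0, d=1, e=1): fault-free N1=0, N2=0, N3=1, N4=1, N5=1, N6=1, N7=0, N8=0, N9=0, N10=0 → 0; observed 1. Eliminates N3 inverted output, N7 inverted output.
Only N8 inverted output is consistent with every test.

N8 inverted output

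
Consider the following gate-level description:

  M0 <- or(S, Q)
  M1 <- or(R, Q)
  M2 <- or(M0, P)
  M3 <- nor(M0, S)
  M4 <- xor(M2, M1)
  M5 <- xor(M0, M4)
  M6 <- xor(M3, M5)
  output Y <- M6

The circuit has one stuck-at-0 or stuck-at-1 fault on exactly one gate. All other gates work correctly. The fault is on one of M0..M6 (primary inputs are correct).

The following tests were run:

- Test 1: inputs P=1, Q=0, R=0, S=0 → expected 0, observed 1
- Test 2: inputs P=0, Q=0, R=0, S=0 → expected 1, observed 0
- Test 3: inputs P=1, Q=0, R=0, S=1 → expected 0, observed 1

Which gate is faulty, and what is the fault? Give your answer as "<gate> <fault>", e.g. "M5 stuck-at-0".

Fault-free values for test 1 (P=1, Q=0, R=0, S=0): M0=0, M1=0, M2=1, M3=1, M4=1, M5=1, M6=0, giving Y=0. Observed 1.
Test 1: faults giving observed 1 are {M1 stuck-at-1, M2 stuck-at-0, M3 stuck-at-0, M4 stuck-at-0, M5 stuck-at-0, M6 stuck-at-1}.
Test 2 (P=0, Q=0, R=0, S=0): fault-free M0=0, M1=0, M2=0, M3=1, M4=0, M5=0, M6=1 → 1; observed 0. Eliminates M2 stuck-at-0, M4 stuck-at-0, M5 stuck-at-0, M6 stuck-at-1.
Test 3 (P=1, Q=0, R=0, S=1): fault-free M0=1, M1=0, M2=1, M3=0, M4=1, M5=0, M6=0 → 0; observed 1. Eliminates M3 stuck-at-0.
Only M1 stuck-at-1 is consistent with every test.

M1 stuck-at-1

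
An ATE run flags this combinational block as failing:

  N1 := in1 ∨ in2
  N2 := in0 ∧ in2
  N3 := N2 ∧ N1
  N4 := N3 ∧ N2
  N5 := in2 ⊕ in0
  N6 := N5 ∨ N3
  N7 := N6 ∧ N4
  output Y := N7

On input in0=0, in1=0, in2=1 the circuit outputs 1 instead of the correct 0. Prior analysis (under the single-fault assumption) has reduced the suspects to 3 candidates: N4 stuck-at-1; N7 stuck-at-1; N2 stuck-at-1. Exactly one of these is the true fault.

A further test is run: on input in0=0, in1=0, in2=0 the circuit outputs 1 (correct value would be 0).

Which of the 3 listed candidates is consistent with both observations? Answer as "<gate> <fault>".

N7 stuck-at-1

Evaluate each candidate on input in0=0, in1=0, in2=0:
  N4 stuck-at-1: N1=0, N2=0, N3=0, N4=1 [stuck-at-1], N5=0, N6=0, N7=0 → 0 — eliminated
  N7 stuck-at-1: N1=0, N2=0, N3=0, N4=0, N5=0, N6=0, N7=1 [stuck-at-1] → 1 — matches
  N2 stuck-at-1: N1=0, N2=1 [stuck-at-1], N3=0, N4=0, N5=0, N6=0, N7=0 → 0 — eliminated
Only N7 stuck-at-1 reproduces the observed 1.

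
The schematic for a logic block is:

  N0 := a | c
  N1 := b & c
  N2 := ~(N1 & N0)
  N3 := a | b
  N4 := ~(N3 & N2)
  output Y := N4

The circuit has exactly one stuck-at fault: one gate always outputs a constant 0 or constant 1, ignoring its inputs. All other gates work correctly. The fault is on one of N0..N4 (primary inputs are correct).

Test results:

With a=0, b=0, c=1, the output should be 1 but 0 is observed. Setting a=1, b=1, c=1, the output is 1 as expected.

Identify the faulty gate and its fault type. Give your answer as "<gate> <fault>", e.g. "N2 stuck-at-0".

N3 stuck-at-1

Fault-free values for test 1 (a=0, b=0, c=1): N0=1, N1=0, N2=1, N3=0, N4=1, giving Y=1. Observed 0.
Test 1: faults giving observed 0 are {N3 stuck-at-1, N4 stuck-at-0}.
Test 2 (a=1, b=1, c=1): fault-free N0=1, N1=1, N2=0, N3=1, N4=1 → 1; observed 1. Eliminates N4 stuck-at-0.
Only N3 stuck-at-1 is consistent with every test.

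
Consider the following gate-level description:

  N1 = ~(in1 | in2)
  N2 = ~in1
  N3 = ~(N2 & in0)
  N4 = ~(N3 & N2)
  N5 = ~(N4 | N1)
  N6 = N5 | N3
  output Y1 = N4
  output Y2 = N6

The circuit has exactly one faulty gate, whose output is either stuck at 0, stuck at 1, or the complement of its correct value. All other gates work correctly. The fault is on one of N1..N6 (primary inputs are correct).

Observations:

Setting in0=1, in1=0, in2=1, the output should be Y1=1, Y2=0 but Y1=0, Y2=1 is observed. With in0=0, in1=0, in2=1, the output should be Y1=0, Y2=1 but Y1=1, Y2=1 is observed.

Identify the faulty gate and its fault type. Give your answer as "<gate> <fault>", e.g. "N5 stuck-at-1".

N4 inverted output

Fault-free values for test 1 (in0=1, in1=0, in2=1): N1=0, N2=1, N3=0, N4=1, N5=0, N6=0, giving Y1=1, Y2=0. Observed Y1=0, Y2=1.
Test 1: faults giving observed Y1=0, Y2=1 are {N3 stuck-at-1, N3 inverted output, N4 stuck-at-0, N4 inverted output}.
Test 2 (in0=0, in1=0, in2=1): fault-free N1=0, N2=1, N3=1, N4=0, N5=1, N6=1 → Y1=0, Y2=1; observed Y1=1, Y2=1. Eliminates N3 stuck-at-1, N3 inverted output, N4 stuck-at-0.
Only N4 inverted output is consistent with every test.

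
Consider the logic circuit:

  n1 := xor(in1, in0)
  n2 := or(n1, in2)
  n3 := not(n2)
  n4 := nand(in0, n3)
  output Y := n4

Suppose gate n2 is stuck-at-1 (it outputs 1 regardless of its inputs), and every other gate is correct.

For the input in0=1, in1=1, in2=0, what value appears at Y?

Propagate with n2 forced: n1=0, n2=1 [stuck-at-1], n3=0, n4=1.
So Y = 1. (Without the fault it would be 0.)

1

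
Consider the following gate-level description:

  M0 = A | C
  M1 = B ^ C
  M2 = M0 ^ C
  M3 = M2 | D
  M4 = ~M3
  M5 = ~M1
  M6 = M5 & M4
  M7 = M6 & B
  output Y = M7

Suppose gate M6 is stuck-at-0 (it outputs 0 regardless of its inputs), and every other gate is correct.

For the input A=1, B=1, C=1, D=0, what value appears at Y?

0

Propagate with M6 forced: M0=1, M1=0, M2=0, M3=0, M4=1, M5=1, M6=0 [stuck-at-0], M7=0.
So Y = 0. (Without the fault it would be 1.)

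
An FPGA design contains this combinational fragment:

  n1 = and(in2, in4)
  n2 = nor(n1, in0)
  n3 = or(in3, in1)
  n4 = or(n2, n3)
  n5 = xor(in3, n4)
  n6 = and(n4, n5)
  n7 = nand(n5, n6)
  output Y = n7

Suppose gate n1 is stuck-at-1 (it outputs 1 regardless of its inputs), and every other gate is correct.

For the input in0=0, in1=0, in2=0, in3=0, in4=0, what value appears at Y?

1

Propagate with n1 forced: n1=1 [stuck-at-1], n2=0, n3=0, n4=0, n5=0, n6=0, n7=1.
So Y = 1. (Without the fault it would be 0.)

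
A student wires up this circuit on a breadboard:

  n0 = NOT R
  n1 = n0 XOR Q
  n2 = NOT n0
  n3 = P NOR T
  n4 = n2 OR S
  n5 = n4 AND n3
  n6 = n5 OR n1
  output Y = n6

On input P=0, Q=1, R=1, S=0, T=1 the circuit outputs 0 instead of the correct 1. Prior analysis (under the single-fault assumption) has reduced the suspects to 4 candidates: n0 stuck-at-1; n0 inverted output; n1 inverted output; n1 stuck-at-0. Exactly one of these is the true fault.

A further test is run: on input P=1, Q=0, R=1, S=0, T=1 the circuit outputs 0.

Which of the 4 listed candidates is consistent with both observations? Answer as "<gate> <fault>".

Evaluate each candidate on input P=1, Q=0, R=1, S=0, T=1:
  n0 stuck-at-1: n0=1 [stuck-at-1], n1=1, n2=0, n3=0, n4=0, n5=0, n6=1 → 1 — eliminated
  n0 inverted output: n0=1 [inverted output], n1=1, n2=0, n3=0, n4=0, n5=0, n6=1 → 1 — eliminated
  n1 inverted output: n0=0, n1=1 [inverted output], n2=1, n3=0, n4=1, n5=0, n6=1 → 1 — eliminated
  n1 stuck-at-0: n0=0, n1=0 [stuck-at-0], n2=1, n3=0, n4=1, n5=0, n6=0 → 0 — matches
Only n1 stuck-at-0 reproduces the observed 0.

n1 stuck-at-0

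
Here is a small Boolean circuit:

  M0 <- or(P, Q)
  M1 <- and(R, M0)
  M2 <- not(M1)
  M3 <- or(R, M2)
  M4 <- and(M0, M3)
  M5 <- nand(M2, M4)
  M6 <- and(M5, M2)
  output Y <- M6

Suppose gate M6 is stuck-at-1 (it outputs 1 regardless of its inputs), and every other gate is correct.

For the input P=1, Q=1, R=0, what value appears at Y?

Propagate with M6 forced: M0=1, M1=0, M2=1, M3=1, M4=1, M5=0, M6=1 [stuck-at-1].
So Y = 1. (Without the fault it would be 0.)

1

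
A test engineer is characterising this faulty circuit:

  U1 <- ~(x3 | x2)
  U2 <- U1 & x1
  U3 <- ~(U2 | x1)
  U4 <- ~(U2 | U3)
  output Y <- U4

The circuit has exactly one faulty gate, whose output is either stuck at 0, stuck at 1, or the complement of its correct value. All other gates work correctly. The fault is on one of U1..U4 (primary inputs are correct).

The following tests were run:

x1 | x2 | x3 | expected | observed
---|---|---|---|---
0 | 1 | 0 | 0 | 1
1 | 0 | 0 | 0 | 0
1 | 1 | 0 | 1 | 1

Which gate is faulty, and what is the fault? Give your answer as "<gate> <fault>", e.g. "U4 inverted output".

Fault-free values for test 1 (x1=0, x2=1, x3=0): U1=0, U2=0, U3=1, U4=0, giving Y=0. Observed 1.
Test 1: faults giving observed 1 are {U3 stuck-at-0, U3 inverted output, U4 stuck-at-1, U4 inverted output}.
Test 2 (x1=1, x2=0, x3=0): fault-free U1=1, U2=1, U3=0, U4=0 → 0; observed 0. Eliminates U4 stuck-at-1, U4 inverted output.
Test 3 (x1=1, x2=1, x3=0): fault-free U1=0, U2=0, U3=0, U4=1 → 1; observed 1. Eliminates U3 inverted output.
Only U3 stuck-at-0 is consistent with every test.

U3 stuck-at-0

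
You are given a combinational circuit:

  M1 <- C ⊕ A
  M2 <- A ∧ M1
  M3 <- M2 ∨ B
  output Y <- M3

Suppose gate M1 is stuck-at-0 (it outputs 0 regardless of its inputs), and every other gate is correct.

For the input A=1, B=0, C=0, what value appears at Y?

Propagate with M1 forced: M1=0 [stuck-at-0], M2=0, M3=0.
So Y = 0. (Without the fault it would be 1.)

0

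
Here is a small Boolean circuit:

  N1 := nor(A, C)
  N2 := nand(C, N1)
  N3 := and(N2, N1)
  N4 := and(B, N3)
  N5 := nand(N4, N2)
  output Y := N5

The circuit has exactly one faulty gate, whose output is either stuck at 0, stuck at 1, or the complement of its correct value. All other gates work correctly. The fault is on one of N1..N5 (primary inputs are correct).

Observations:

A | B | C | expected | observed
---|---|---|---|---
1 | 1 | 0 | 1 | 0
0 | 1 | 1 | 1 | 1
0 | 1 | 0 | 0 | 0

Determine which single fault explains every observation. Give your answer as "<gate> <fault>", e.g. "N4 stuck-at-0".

N1 stuck-at-1

Fault-free values for test 1 (A=1, B=1, C=0): N1=0, N2=1, N3=0, N4=0, N5=1, giving Y=1. Observed 0.
Test 1: faults giving observed 0 are {N1 stuck-at-1, N1 inverted output, N3 stuck-at-1, N3 inverted output, N4 stuck-at-1, N4 inverted output, N5 stuck-at-0, N5 inverted output}.
Test 2 (A=0, B=1, C=1): fault-free N1=0, N2=1, N3=0, N4=0, N5=1 → 1; observed 1. Eliminates N3 stuck-at-1, N3 inverted output, N4 stuck-at-1, N4 inverted output, N5 stuck-at-0, N5 inverted output.
Test 3 (A=0, B=1, C=0): fault-free N1=1, N2=1, N3=1, N4=1, N5=0 → 0; observed 0. Eliminates N1 inverted output.
Only N1 stuck-at-1 is consistent with every test.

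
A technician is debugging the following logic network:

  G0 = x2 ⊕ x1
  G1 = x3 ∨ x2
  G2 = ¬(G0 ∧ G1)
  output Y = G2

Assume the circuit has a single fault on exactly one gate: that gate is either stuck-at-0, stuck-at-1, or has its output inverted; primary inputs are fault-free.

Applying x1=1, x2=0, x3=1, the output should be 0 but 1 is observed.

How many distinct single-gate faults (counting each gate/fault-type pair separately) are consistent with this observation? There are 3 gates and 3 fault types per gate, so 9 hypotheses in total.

Fault-free: G0=1, G1=1, G2=0 → 0. Observed 1.
  G0 stuck-at-0: output 1 ✓
  G0 stuck-at-1: output 0 ✗
  G0 inverted output: output 1 ✓
  G1 stuck-at-0: output 1 ✓
  G1 stuck-at-1: output 0 ✗
  G1 inverted output: output 1 ✓
  G2 stuck-at-0: output 0 ✗
  G2 stuck-at-1: output 1 ✓
  G2 inverted output: output 1 ✓
Consistent faults: {G0 stuck-at-0, G0 inverted output, G1 stuck-at-0, G1 inverted output, G2 stuck-at-1, G2 inverted output} — 6 in all.

6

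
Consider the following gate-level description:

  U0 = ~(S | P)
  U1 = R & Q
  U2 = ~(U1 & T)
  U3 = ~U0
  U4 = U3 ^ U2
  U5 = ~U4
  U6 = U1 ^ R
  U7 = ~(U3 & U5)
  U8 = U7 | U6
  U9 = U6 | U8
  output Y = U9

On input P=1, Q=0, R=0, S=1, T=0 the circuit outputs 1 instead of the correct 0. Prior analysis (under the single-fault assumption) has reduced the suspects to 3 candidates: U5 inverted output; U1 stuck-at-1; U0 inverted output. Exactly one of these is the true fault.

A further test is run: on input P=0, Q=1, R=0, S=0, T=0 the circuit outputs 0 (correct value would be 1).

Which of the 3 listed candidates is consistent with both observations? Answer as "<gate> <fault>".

U0 inverted output

Evaluate each candidate on input P=0, Q=1, R=0, S=0, T=0:
  U5 inverted output: U0=1, U1=0, U2=1, U3=0, U4=1, U5=1 [inverted output], U6=0, U7=1, U8=1, U9=1 → 1 — eliminated
  U1 stuck-at-1: U0=1, U1=1 [stuck-at-1], U2=1, U3=0, U4=1, U5=0, U6=1, U7=1, U8=1, U9=1 → 1 — eliminated
  U0 inverted output: U0=0 [inverted output], U1=0, U2=1, U3=1, U4=0, U5=1, U6=0, U7=0, U8=0, U9=0 → 0 — matches
Only U0 inverted output reproduces the observed 0.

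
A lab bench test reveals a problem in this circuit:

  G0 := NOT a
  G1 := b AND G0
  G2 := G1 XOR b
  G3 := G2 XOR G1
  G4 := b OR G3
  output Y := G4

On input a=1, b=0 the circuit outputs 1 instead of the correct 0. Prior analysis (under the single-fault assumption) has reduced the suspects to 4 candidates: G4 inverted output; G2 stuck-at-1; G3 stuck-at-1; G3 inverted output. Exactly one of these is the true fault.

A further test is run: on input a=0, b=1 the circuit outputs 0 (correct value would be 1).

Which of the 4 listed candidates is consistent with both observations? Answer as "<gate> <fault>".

Evaluate each candidate on input a=0, b=1:
  G4 inverted output: G0=1, G1=1, G2=0, G3=1, G4=0 [inverted output] → 0 — matches
  G2 stuck-at-1: G0=1, G1=1, G2=1 [stuck-at-1], G3=0, G4=1 → 1 — eliminated
  G3 stuck-at-1: G0=1, G1=1, G2=0, G3=1 [stuck-at-1], G4=1 → 1 — eliminated
  G3 inverted output: G0=1, G1=1, G2=0, G3=0 [inverted output], G4=1 → 1 — eliminated
Only G4 inverted output reproduces the observed 0.

G4 inverted output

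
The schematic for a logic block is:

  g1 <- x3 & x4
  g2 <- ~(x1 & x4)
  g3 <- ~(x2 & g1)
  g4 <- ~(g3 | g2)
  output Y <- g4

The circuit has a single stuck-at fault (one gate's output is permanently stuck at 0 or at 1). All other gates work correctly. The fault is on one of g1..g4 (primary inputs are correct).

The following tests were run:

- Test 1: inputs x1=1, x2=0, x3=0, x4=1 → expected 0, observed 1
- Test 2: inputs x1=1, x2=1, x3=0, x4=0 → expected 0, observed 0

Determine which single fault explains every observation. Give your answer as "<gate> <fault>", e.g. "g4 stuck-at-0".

Fault-free values for test 1 (x1=1, x2=0, x3=0, x4=1): g1=0, g2=0, g3=1, g4=0, giving Y=0. Observed 1.
Test 1: faults giving observed 1 are {g3 stuck-at-0, g4 stuck-at-1}.
Test 2 (x1=1, x2=1, x3=0, x4=0): fault-free g1=0, g2=1, g3=1, g4=0 → 0; observed 0. Eliminates g4 stuck-at-1.
Only g3 stuck-at-0 is consistent with every test.

g3 stuck-at-0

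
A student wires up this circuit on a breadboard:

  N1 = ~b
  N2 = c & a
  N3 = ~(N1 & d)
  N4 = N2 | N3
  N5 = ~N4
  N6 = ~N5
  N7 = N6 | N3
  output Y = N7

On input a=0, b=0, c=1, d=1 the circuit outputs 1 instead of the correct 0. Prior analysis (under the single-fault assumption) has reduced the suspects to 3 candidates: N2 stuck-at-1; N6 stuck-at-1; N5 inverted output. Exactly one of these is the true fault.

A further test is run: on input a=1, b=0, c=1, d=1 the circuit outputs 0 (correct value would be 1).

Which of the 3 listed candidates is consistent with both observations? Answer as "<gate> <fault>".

Evaluate each candidate on input a=1, b=0, c=1, d=1:
  N2 stuck-at-1: N1=1, N2=1 [stuck-at-1], N3=0, N4=1, N5=0, N6=1, N7=1 → 1 — eliminated
  N6 stuck-at-1: N1=1, N2=1, N3=0, N4=1, N5=0, N6=1 [stuck-at-1], N7=1 → 1 — eliminated
  N5 inverted output: N1=1, N2=1, N3=0, N4=1, N5=1 [inverted output], N6=0, N7=0 → 0 — matches
Only N5 inverted output reproduces the observed 0.

N5 inverted output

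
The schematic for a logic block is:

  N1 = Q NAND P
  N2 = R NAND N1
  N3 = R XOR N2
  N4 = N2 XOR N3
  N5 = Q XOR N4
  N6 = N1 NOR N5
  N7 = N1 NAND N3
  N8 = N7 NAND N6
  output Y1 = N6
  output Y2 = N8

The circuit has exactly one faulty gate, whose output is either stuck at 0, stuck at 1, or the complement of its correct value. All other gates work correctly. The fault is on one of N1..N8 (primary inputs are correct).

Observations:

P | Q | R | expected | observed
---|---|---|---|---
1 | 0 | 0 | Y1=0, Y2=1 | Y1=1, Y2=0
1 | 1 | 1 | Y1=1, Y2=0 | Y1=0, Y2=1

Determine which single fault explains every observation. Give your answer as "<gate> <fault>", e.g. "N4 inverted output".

Fault-free values for test 1 (P=1, Q=0, R=0): N1=1, N2=1, N3=1, N4=0, N5=0, N6=0, N7=0, N8=1, giving Y1=0, Y2=1. Observed Y1=1, Y2=0.
Test 1: faults giving observed Y1=1, Y2=0 are {N1 stuck-at-0, N1 inverted output}.
Test 2 (P=1, Q=1, R=1): fault-free N1=0, N2=1, N3=0, N4=1, N5=0, N6=1, N7=1, N8=0 → Y1=1, Y2=0; observed Y1=0, Y2=1. Eliminates N1 stuck-at-0.
Only N1 inverted output is consistent with every test.

N1 inverted output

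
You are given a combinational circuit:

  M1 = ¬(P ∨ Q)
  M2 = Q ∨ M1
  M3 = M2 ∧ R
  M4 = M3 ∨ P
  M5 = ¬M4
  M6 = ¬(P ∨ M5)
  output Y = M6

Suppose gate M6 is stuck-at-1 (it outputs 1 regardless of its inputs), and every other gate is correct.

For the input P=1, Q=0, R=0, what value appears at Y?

Propagate with M6 forced: M1=0, M2=0, M3=0, M4=1, M5=0, M6=1 [stuck-at-1].
So Y = 1. (Without the fault it would be 0.)

1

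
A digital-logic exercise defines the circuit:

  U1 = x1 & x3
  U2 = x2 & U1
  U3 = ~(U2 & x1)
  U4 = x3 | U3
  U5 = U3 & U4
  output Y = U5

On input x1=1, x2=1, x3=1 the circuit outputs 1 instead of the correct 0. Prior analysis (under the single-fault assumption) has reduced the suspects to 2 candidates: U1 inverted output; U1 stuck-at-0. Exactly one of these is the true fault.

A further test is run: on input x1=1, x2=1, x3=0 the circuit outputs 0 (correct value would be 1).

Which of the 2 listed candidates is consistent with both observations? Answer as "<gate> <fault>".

Evaluate each candidate on input x1=1, x2=1, x3=0:
  U1 inverted output: U1=1 [inverted output], U2=1, U3=0, U4=0, U5=0 → 0 — matches
  U1 stuck-at-0: U1=0 [stuck-at-0], U2=0, U3=1, U4=1, U5=1 → 1 — eliminated
Only U1 inverted output reproduces the observed 0.

U1 inverted output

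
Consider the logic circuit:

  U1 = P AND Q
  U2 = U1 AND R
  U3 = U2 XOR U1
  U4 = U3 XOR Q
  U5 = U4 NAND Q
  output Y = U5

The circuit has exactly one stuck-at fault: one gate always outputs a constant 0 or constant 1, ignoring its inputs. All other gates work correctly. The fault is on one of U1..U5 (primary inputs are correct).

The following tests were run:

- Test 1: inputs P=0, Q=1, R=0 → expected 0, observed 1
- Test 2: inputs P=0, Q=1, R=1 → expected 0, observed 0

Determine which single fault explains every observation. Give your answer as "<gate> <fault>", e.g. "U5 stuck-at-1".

U1 stuck-at-1

Fault-free values for test 1 (P=0, Q=1, R=0): U1=0, U2=0, U3=0, U4=1, U5=0, giving Y=0. Observed 1.
Test 1: faults giving observed 1 are {U1 stuck-at-1, U2 stuck-at-1, U3 stuck-at-1, U4 stuck-at-0, U5 stuck-at-1}.
Test 2 (P=0, Q=1, R=1): fault-free U1=0, U2=0, U3=0, U4=1, U5=0 → 0; observed 0. Eliminates U2 stuck-at-1, U3 stuck-at-1, U4 stuck-at-0, U5 stuck-at-1.
Only U1 stuck-at-1 is consistent with every test.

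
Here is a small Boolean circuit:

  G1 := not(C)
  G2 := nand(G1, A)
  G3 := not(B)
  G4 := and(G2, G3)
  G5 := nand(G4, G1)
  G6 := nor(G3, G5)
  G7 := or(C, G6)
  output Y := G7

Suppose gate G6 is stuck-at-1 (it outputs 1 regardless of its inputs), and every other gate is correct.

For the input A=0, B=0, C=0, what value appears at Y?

1

Propagate with G6 forced: G1=1, G2=1, G3=1, G4=1, G5=0, G6=1 [stuck-at-1], G7=1.
So Y = 1. (Without the fault it would be 0.)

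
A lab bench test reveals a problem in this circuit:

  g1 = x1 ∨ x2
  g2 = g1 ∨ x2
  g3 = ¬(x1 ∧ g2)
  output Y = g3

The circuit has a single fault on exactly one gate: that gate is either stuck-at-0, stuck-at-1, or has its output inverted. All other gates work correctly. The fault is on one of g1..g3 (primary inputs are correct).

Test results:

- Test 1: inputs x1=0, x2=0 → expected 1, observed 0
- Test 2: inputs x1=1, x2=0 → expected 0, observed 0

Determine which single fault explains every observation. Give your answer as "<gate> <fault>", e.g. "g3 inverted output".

Fault-free values for test 1 (x1=0, x2=0): g1=0, g2=0, g3=1, giving Y=1. Observed 0.
Test 1: faults giving observed 0 are {g3 stuck-at-0, g3 inverted output}.
Test 2 (x1=1, x2=0): fault-free g1=1, g2=1, g3=0 → 0; observed 0. Eliminates g3 inverted output.
Only g3 stuck-at-0 is consistent with every test.

g3 stuck-at-0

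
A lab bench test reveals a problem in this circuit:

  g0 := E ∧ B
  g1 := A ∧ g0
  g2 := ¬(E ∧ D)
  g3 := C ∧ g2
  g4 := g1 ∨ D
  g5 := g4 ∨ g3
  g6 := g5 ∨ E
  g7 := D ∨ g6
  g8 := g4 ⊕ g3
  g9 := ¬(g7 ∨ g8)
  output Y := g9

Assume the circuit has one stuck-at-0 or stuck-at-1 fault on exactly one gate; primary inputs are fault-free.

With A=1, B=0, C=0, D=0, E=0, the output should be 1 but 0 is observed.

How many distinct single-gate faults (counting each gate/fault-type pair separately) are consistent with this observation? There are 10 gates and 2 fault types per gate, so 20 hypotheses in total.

Fault-free: g0=0, g1=0, g2=1, g3=0, g4=0, g5=0, g6=0, g7=0, g8=0, g9=1 → 1. Observed 0.
  g0: stuck-at-1 ✓; others ✗
  g1: stuck-at-1 ✓; others ✗
  g2: none of the 2 fault types match ✗
  g3: stuck-at-1 ✓; others ✗
  g4: stuck-at-1 ✓; others ✗
  g5: stuck-at-1 ✓; others ✗
  g6: stuck-at-1 ✓; others ✗
  g7: stuck-at-1 ✓; others ✗
  g8: stuck-at-1 ✓; others ✗
  g9: stuck-at-0 ✓; others ✗
Consistent faults: {g0 stuck-at-1, g1 stuck-at-1, g3 stuck-at-1, g4 stuck-at-1, g5 stuck-at-1, g6 stuck-at-1, g7 stuck-at-1, g8 stuck-at-1, g9 stuck-at-0} — 9 in all.

9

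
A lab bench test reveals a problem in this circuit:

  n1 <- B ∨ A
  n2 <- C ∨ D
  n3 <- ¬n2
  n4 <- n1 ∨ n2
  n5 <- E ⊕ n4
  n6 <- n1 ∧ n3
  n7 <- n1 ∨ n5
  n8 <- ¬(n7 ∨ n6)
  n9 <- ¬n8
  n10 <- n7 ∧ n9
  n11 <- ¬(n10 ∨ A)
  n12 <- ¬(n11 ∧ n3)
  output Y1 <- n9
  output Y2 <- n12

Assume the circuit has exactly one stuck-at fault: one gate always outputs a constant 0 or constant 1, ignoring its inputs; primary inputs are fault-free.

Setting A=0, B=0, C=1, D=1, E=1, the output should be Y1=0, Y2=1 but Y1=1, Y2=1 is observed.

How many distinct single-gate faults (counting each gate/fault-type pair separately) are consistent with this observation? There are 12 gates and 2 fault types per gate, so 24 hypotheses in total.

Fault-free: n1=0, n2=1, n3=0, n4=1, n5=0, n6=0, n7=0, n8=1, n9=0, n10=0, n11=1, n12=1 → Y1=0, Y2=1. Observed Y1=1, Y2=1.
  n1: stuck-at-1 ✓; others ✗
  n2: stuck-at-0 ✓; others ✗
  n3: none of the 2 fault types match ✗
  n4: stuck-at-0 ✓; others ✗
  n5: stuck-at-1 ✓; others ✗
  n6: stuck-at-1 ✓; others ✗
  n7: stuck-at-1 ✓; others ✗
  n8: stuck-at-0 ✓; others ✗
  n9: stuck-at-1 ✓; others ✗
  n10: none of the 2 fault types match ✗
  n11: none of the 2 fault types match ✗
  n12: none of the 2 fault types match ✗
Consistent faults: {n1 stuck-at-1, n2 stuck-at-0, n4 stuck-at-0, n5 stuck-at-1, n6 stuck-at-1, n7 stuck-at-1, n8 stuck-at-0, n9 stuck-at-1} — 8 in all.

8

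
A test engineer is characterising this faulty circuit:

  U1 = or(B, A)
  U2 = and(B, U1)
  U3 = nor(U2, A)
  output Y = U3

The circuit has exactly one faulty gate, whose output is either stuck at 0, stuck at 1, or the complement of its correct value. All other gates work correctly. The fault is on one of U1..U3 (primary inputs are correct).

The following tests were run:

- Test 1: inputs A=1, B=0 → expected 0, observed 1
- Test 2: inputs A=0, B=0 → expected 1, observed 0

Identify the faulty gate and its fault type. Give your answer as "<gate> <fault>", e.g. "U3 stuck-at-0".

U3 inverted output

Fault-free values for test 1 (A=1, B=0): U1=1, U2=0, U3=0, giving Y=0. Observed 1.
Test 1: faults giving observed 1 are {U3 stuck-at-1, U3 inverted output}.
Test 2 (A=0, B=0): fault-free U1=0, U2=0, U3=1 → 1; observed 0. Eliminates U3 stuck-at-1.
Only U3 inverted output is consistent with every test.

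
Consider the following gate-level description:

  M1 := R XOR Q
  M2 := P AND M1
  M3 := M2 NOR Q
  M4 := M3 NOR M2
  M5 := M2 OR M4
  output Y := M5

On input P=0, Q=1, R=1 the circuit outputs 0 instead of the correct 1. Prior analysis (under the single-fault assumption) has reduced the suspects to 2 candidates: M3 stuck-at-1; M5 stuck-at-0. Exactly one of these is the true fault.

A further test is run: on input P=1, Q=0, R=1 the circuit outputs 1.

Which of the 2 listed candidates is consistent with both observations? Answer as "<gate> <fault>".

M3 stuck-at-1

Evaluate each candidate on input P=1, Q=0, R=1:
  M3 stuck-at-1: M1=1, M2=1, M3=1 [stuck-at-1], M4=0, M5=1 → 1 — matches
  M5 stuck-at-0: M1=1, M2=1, M3=0, M4=0, M5=0 [stuck-at-0] → 0 — eliminated
Only M3 stuck-at-1 reproduces the observed 1.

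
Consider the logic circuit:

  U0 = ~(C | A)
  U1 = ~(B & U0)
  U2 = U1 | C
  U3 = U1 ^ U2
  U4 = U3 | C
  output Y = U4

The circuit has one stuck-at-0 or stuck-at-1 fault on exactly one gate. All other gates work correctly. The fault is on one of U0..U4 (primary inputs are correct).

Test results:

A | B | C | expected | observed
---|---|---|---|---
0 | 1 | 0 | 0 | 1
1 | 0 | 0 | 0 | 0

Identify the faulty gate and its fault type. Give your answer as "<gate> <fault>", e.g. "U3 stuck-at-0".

U2 stuck-at-1

Fault-free values for test 1 (A=0, B=1, C=0): U0=1, U1=0, U2=0, U3=0, U4=0, giving Y=0. Observed 1.
Test 1: faults giving observed 1 are {U2 stuck-at-1, U3 stuck-at-1, U4 stuck-at-1}.
Test 2 (A=1, B=0, C=0): fault-free U0=0, U1=1, U2=1, U3=0, U4=0 → 0; observed 0. Eliminates U3 stuck-at-1, U4 stuck-at-1.
Only U2 stuck-at-1 is consistent with every test.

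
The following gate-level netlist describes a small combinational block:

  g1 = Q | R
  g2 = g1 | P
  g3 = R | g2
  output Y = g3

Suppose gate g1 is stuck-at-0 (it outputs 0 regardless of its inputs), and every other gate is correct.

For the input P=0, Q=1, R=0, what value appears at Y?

0

Propagate with g1 forced: g1=0 [stuck-at-0], g2=0, g3=0.
So Y = 0. (Without the fault it would be 1.)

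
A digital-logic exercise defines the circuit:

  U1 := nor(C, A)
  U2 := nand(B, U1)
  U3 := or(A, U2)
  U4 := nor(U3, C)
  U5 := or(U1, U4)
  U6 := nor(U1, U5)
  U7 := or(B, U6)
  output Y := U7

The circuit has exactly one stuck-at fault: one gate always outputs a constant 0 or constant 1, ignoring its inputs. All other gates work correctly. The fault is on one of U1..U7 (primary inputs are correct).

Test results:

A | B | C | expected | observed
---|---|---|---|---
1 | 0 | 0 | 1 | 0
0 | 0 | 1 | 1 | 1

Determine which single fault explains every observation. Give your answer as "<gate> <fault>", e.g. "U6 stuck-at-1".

U3 stuck-at-0

Fault-free values for test 1 (A=1, B=0, C=0): U1=0, U2=1, U3=1, U4=0, U5=0, U6=1, U7=1, giving Y=1. Observed 0.
Test 1: faults giving observed 0 are {U1 stuck-at-1, U3 stuck-at-0, U4 stuck-at-1, U5 stuck-at-1, U6 stuck-at-0, U7 stuck-at-0}.
Test 2 (A=0, B=0, C=1): fault-free U1=0, U2=1, U3=1, U4=0, U5=0, U6=1, U7=1 → 1; observed 1. Eliminates U1 stuck-at-1, U4 stuck-at-1, U5 stuck-at-1, U6 stuck-at-0, U7 stuck-at-0.
Only U3 stuck-at-0 is consistent with every test.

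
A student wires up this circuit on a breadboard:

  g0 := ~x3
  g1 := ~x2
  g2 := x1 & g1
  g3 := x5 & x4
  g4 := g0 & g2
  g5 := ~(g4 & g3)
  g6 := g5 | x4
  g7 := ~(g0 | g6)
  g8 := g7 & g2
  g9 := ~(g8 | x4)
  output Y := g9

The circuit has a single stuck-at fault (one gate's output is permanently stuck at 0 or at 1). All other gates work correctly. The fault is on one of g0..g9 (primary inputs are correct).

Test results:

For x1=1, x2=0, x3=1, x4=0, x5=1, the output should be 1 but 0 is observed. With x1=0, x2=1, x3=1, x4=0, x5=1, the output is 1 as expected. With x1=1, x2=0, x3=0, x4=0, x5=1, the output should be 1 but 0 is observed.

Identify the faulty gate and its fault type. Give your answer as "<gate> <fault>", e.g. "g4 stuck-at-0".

Fault-free values for test 1 (x1=1, x2=0, x3=1, x4=0, x5=1): g0=0, g1=1, g2=1, g3=0, g4=0, g5=1, g6=1, g7=0, g8=0, g9=1, giving Y=1. Observed 0.
Test 1: faults giving observed 0 are {g5 stuck-at-0, g6 stuck-at-0, g7 stuck-at-1, g8 stuck-at-1, g9 stuck-at-0}.
Test 2 (x1=0, x2=1, x3=1, x4=0, x5=1): fault-free g0=0, g1=0, g2=0, g3=0, g4=0, g5=1, g6=1, g7=0, g8=0, g9=1 → 1; observed 1. Eliminates g8 stuck-at-1, g9 stuck-at-0.
Test 3 (x1=1, x2=0, x3=0, x4=0, x5=1): fault-free g0=1, g1=1, g2=1, g3=0, g4=1, g5=1, g6=1, g7=0, g8=0, g9=1 → 1; observed 0. Eliminates g5 stuck-at-0, g6 stuck-at-0.
Only g7 stuck-at-1 is consistent with every test.

g7 stuck-at-1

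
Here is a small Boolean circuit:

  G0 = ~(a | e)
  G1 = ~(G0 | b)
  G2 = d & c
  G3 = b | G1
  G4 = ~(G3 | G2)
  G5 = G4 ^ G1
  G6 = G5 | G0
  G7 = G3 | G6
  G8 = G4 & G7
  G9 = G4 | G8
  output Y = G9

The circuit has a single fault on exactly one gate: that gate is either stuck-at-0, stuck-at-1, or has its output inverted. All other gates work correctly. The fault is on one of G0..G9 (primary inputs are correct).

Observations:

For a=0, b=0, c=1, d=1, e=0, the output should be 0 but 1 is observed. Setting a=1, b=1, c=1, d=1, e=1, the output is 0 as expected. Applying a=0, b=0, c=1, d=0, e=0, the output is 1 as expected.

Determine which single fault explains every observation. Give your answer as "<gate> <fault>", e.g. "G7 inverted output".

Fault-free values for test 1 (a=0, b=0, c=1, d=1, e=0): G0=1, G1=0, G2=1, G3=0, G4=0, G5=0, G6=1, G7=1, G8=0, G9=0, giving Y=0. Observed 1.
Test 1: faults giving observed 1 are {G2 stuck-at-0, G2 inverted output, G4 stuck-at-1, G4 inverted output, G8 stuck-at-1, G8 inverted output, G9 stuck-at-1, G9 inverted output}.
Test 2 (a=1, b=1, c=1, d=1, e=1): fault-free G0=0, G1=0, G2=1, G3=1, G4=0, G5=0, G6=0, G7=1, G8=0, G9=0 → 0; observed 0. Eliminates G4 stuck-at-1, G4 inverted output, G8 stuck-at-1, G8 inverted output, G9 stuck-at-1, G9 inverted output.
Test 3 (a=0, b=0, c=1, d=0, e=0): fault-free G0=1, G1=0, G2=0, G3=0, G4=1, G5=1, G6=1, G7=1, G8=1, G9=1 → 1; observed 1. Eliminates G2 inverted output.
Only G2 stuck-at-0 is consistent with every test.

G2 stuck-at-0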